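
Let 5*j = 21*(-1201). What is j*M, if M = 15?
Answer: -75663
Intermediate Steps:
j = -25221/5 (j = (21*(-1201))/5 = (⅕)*(-25221) = -25221/5 ≈ -5044.2)
j*M = -25221/5*15 = -75663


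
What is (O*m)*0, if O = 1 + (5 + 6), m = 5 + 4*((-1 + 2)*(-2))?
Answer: 0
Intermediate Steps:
m = -3 (m = 5 + 4*(1*(-2)) = 5 + 4*(-2) = 5 - 8 = -3)
O = 12 (O = 1 + 11 = 12)
(O*m)*0 = (12*(-3))*0 = -36*0 = 0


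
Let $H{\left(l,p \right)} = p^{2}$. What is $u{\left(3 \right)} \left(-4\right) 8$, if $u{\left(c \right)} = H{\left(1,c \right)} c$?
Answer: $-864$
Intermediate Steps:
$u{\left(c \right)} = c^{3}$ ($u{\left(c \right)} = c^{2} c = c^{3}$)
$u{\left(3 \right)} \left(-4\right) 8 = 3^{3} \left(-4\right) 8 = 27 \left(-4\right) 8 = \left(-108\right) 8 = -864$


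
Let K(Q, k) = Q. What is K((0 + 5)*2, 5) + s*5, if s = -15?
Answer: -65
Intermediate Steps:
K((0 + 5)*2, 5) + s*5 = (0 + 5)*2 - 15*5 = 5*2 - 75 = 10 - 75 = -65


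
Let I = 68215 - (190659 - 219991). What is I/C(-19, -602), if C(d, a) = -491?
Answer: -97547/491 ≈ -198.67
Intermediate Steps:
I = 97547 (I = 68215 - 1*(-29332) = 68215 + 29332 = 97547)
I/C(-19, -602) = 97547/(-491) = 97547*(-1/491) = -97547/491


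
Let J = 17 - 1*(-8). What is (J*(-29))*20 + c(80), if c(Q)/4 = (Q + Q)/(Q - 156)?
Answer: -275660/19 ≈ -14508.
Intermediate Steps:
J = 25 (J = 17 + 8 = 25)
c(Q) = 8*Q/(-156 + Q) (c(Q) = 4*((Q + Q)/(Q - 156)) = 4*((2*Q)/(-156 + Q)) = 4*(2*Q/(-156 + Q)) = 8*Q/(-156 + Q))
(J*(-29))*20 + c(80) = (25*(-29))*20 + 8*80/(-156 + 80) = -725*20 + 8*80/(-76) = -14500 + 8*80*(-1/76) = -14500 - 160/19 = -275660/19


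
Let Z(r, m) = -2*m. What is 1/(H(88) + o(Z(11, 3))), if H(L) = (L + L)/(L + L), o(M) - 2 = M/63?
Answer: 21/61 ≈ 0.34426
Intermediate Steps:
o(M) = 2 + M/63
H(L) = 1 (H(L) = (2*L)/((2*L)) = (1/(2*L))*(2*L) = 1)
1/(H(88) + o(Z(11, 3))) = 1/(1 + (2 + (-2*3)/63)) = 1/(1 + (2 + (1/63)*(-6))) = 1/(1 + (2 - 2/21)) = 1/(1 + 40/21) = 1/(61/21) = 21/61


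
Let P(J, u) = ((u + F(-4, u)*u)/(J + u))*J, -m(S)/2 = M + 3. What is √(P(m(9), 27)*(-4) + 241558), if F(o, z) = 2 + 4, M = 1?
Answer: 5*√3492694/19 ≈ 491.81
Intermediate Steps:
F(o, z) = 6
m(S) = -8 (m(S) = -2*(1 + 3) = -2*4 = -8)
P(J, u) = 7*J*u/(J + u) (P(J, u) = ((u + 6*u)/(J + u))*J = ((7*u)/(J + u))*J = (7*u/(J + u))*J = 7*J*u/(J + u))
√(P(m(9), 27)*(-4) + 241558) = √((7*(-8)*27/(-8 + 27))*(-4) + 241558) = √((7*(-8)*27/19)*(-4) + 241558) = √((7*(-8)*27*(1/19))*(-4) + 241558) = √(-1512/19*(-4) + 241558) = √(6048/19 + 241558) = √(4595650/19) = 5*√3492694/19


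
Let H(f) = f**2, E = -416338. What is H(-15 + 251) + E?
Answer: -360642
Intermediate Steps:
H(-15 + 251) + E = (-15 + 251)**2 - 416338 = 236**2 - 416338 = 55696 - 416338 = -360642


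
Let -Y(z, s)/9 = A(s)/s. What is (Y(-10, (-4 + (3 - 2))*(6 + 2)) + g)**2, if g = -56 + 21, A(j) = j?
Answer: 1936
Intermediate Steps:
g = -35
Y(z, s) = -9 (Y(z, s) = -9*s/s = -9*1 = -9)
(Y(-10, (-4 + (3 - 2))*(6 + 2)) + g)**2 = (-9 - 35)**2 = (-44)**2 = 1936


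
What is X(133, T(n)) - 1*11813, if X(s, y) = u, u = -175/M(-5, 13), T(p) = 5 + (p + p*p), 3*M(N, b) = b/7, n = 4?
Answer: -157244/13 ≈ -12096.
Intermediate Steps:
M(N, b) = b/21 (M(N, b) = (b/7)/3 = b/21)
T(p) = 5 + p + p**2 (T(p) = 5 + (p + p**2) = 5 + p + p**2)
u = -3675/13 (u = -175/((1/21)*13) = -175/13/21 = -175*21/13 = -3675/13 ≈ -282.69)
X(s, y) = -3675/13
X(133, T(n)) - 1*11813 = -3675/13 - 1*11813 = -3675/13 - 11813 = -157244/13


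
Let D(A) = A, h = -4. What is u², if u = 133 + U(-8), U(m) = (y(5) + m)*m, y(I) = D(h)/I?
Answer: 1034289/25 ≈ 41372.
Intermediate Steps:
y(I) = -4/I
U(m) = m*(-⅘ + m) (U(m) = (-4/5 + m)*m = (-4*⅕ + m)*m = (-⅘ + m)*m = m*(-⅘ + m))
u = 1017/5 (u = 133 + (⅕)*(-8)*(-4 + 5*(-8)) = 133 + (⅕)*(-8)*(-4 - 40) = 133 + (⅕)*(-8)*(-44) = 133 + 352/5 = 1017/5 ≈ 203.40)
u² = (1017/5)² = 1034289/25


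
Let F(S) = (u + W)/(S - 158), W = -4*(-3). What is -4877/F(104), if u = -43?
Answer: -263358/31 ≈ -8495.4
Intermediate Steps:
W = 12
F(S) = -31/(-158 + S) (F(S) = (-43 + 12)/(S - 158) = -31/(-158 + S))
-4877/F(104) = -4877/((-31/(-158 + 104))) = -4877/((-31/(-54))) = -4877/((-31*(-1/54))) = -4877/31/54 = -4877*54/31 = -263358/31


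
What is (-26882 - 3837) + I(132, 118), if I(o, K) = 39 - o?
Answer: -30812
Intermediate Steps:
(-26882 - 3837) + I(132, 118) = (-26882 - 3837) + (39 - 1*132) = -30719 + (39 - 132) = -30719 - 93 = -30812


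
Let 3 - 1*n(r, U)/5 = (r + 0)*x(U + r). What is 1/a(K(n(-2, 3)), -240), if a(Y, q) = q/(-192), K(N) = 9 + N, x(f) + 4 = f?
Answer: 4/5 ≈ 0.80000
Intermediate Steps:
x(f) = -4 + f
n(r, U) = 15 - 5*r*(-4 + U + r) (n(r, U) = 15 - 5*(r + 0)*(-4 + (U + r)) = 15 - 5*r*(-4 + U + r))
a(Y, q) = -q/192 (a(Y, q) = q*(-1/192) = -q/192)
1/a(K(n(-2, 3)), -240) = 1/(-1/192*(-240)) = 1/(5/4) = 4/5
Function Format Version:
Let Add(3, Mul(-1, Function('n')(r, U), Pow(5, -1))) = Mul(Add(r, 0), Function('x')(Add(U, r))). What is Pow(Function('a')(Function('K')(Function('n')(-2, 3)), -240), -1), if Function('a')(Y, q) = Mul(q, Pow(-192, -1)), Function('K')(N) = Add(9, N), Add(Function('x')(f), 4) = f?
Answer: Rational(4, 5) ≈ 0.80000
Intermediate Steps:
Function('x')(f) = Add(-4, f)
Function('n')(r, U) = Add(15, Mul(-5, r, Add(-4, U, r))) (Function('n')(r, U) = Add(15, Mul(-5, Mul(Add(r, 0), Add(-4, Add(U, r))))) = Add(15, Mul(-5, Mul(r, Add(-4, U, r)))) = Add(15, Mul(-5, r, Add(-4, U, r))))
Function('a')(Y, q) = Mul(Rational(-1, 192), q) (Function('a')(Y, q) = Mul(q, Rational(-1, 192)) = Mul(Rational(-1, 192), q))
Pow(Function('a')(Function('K')(Function('n')(-2, 3)), -240), -1) = Pow(Mul(Rational(-1, 192), -240), -1) = Pow(Rational(5, 4), -1) = Rational(4, 5)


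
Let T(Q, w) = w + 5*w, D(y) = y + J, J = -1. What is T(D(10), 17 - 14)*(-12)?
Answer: -216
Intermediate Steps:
D(y) = -1 + y (D(y) = y - 1 = -1 + y)
T(Q, w) = 6*w
T(D(10), 17 - 14)*(-12) = (6*(17 - 14))*(-12) = (6*3)*(-12) = 18*(-12) = -216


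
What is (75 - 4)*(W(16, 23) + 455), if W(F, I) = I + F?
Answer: 35074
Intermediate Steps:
W(F, I) = F + I
(75 - 4)*(W(16, 23) + 455) = (75 - 4)*((16 + 23) + 455) = 71*(39 + 455) = 71*494 = 35074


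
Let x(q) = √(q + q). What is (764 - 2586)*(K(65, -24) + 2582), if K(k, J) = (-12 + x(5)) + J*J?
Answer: -5732012 - 1822*√10 ≈ -5.7378e+6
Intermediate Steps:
x(q) = √2*√q (x(q) = √(2*q) = √2*√q)
K(k, J) = -12 + √10 + J² (K(k, J) = (-12 + √2*√5) + J*J = (-12 + √10) + J² = -12 + √10 + J²)
(764 - 2586)*(K(65, -24) + 2582) = (764 - 2586)*((-12 + √10 + (-24)²) + 2582) = -1822*((-12 + √10 + 576) + 2582) = -1822*((564 + √10) + 2582) = -1822*(3146 + √10) = -5732012 - 1822*√10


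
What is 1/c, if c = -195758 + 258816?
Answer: 1/63058 ≈ 1.5858e-5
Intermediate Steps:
c = 63058
1/c = 1/63058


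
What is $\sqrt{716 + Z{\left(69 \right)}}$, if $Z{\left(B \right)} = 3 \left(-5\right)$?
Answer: $\sqrt{701} \approx 26.476$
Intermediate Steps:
$Z{\left(B \right)} = -15$
$\sqrt{716 + Z{\left(69 \right)}} = \sqrt{716 - 15} = \sqrt{701}$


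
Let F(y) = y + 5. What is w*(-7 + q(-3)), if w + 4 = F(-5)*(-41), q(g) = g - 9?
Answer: 76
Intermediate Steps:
F(y) = 5 + y
q(g) = -9 + g
w = -4 (w = -4 + (5 - 5)*(-41) = -4 + 0*(-41) = -4 + 0 = -4)
w*(-7 + q(-3)) = -4*(-7 + (-9 - 3)) = -4*(-7 - 12) = -4*(-19) = 76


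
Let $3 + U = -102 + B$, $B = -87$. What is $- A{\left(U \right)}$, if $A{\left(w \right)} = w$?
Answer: $192$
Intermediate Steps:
$U = -192$ ($U = -3 - 189 = -192$)
$- A{\left(U \right)} = \left(-1\right) \left(-192\right) = 192$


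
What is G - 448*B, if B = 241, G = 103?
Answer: -107865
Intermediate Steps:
G - 448*B = 103 - 448*241 = 103 - 107968 = -107865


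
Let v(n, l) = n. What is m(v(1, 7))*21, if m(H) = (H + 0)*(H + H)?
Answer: 42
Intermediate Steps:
m(H) = 2*H² (m(H) = H*(2*H) = 2*H²)
m(v(1, 7))*21 = (2*1²)*21 = (2*1)*21 = 2*21 = 42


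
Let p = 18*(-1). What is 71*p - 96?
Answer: -1374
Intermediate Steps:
p = -18
71*p - 96 = 71*(-18) - 96 = -1278 - 96 = -1374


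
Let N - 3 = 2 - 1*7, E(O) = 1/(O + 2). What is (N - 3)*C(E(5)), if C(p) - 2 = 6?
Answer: -40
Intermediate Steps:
E(O) = 1/(2 + O)
C(p) = 8 (C(p) = 2 + 6 = 8)
N = -2 (N = 3 + (2 - 1*7) = 3 + (2 - 7) = 3 - 5 = -2)
(N - 3)*C(E(5)) = (-2 - 3)*8 = -5*8 = -40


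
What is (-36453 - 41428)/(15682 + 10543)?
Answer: -77881/26225 ≈ -2.9697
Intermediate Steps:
(-36453 - 41428)/(15682 + 10543) = -77881/26225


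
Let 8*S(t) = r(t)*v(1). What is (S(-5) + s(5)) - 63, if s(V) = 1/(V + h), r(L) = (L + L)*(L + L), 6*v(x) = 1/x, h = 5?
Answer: -3649/60 ≈ -60.817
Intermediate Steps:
v(x) = 1/(6*x)
r(L) = 4*L² (r(L) = (2*L)*(2*L) = 4*L²)
s(V) = 1/(5 + V) (s(V) = 1/(V + 5) = 1/(5 + V))
S(t) = t²/12 (S(t) = ((4*t²)*((⅙)/1))/8 = ((4*t²)*((⅙)*1))/8 = ((4*t²)*(⅙))/8 = (2*t²/3)/8 = t²/12)
(S(-5) + s(5)) - 63 = ((1/12)*(-5)² + 1/(5 + 5)) - 63 = ((1/12)*25 + 1/10) - 63 = (25/12 + ⅒) - 63 = 131/60 - 63 = -3649/60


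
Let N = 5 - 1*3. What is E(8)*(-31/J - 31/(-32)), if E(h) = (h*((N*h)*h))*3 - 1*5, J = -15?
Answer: 4468619/480 ≈ 9309.6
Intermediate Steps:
N = 2 (N = 5 - 3 = 2)
E(h) = -5 + 6*h³ (E(h) = (h*((2*h)*h))*3 - 1*5 = (h*(2*h²))*3 - 5 = (2*h³)*3 - 5 = 6*h³ - 5 = -5 + 6*h³)
E(8)*(-31/J - 31/(-32)) = (-5 + 6*8³)*(-31/(-15) - 31/(-32)) = (-5 + 6*512)*(-31*(-1/15) - 31*(-1/32)) = (-5 + 3072)*(31/15 + 31/32) = 3067*(1457/480) = 4468619/480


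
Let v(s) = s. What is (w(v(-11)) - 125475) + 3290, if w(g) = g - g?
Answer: -122185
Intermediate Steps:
w(g) = 0
(w(v(-11)) - 125475) + 3290 = (0 - 125475) + 3290 = -125475 + 3290 = -122185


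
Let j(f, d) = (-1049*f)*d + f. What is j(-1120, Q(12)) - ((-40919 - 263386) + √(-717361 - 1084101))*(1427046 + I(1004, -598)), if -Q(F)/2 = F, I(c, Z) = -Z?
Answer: 434411009180 - 1427644*I*√1801462 ≈ 4.3441e+11 - 1.9162e+9*I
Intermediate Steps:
Q(F) = -2*F
j(f, d) = f - 1049*d*f (j(f, d) = -1049*d*f + f = f - 1049*d*f)
j(-1120, Q(12)) - ((-40919 - 263386) + √(-717361 - 1084101))*(1427046 + I(1004, -598)) = -1120*(1 - (-2098)*12) - ((-40919 - 263386) + √(-717361 - 1084101))*(1427046 - 1*(-598)) = -1120*(1 - 1049*(-24)) - (-304305 + √(-1801462))*(1427046 + 598) = -1120*(1 + 25176) - (-304305 + I*√1801462)*1427644 = -1120*25177 - (-434439207420 + 1427644*I*√1801462) = -28198240 + (434439207420 - 1427644*I*√1801462) = 434411009180 - 1427644*I*√1801462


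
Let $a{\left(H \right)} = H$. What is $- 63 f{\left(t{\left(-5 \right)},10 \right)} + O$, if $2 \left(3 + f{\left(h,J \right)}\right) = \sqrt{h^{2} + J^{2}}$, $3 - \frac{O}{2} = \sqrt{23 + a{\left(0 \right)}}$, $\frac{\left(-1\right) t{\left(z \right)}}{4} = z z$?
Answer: $195 - 315 \sqrt{101} - 2 \sqrt{23} \approx -2980.3$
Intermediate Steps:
$t{\left(z \right)} = - 4 z^{2}$ ($t{\left(z \right)} = - 4 z z = - 4 z^{2}$)
$O = 6 - 2 \sqrt{23}$ ($O = 6 - 2 \sqrt{23 + 0} = 6 - 2 \sqrt{23} \approx -3.5917$)
$f{\left(h,J \right)} = -3 + \frac{\sqrt{J^{2} + h^{2}}}{2}$ ($f{\left(h,J \right)} = -3 + \frac{\sqrt{h^{2} + J^{2}}}{2} = -3 + \frac{\sqrt{J^{2} + h^{2}}}{2}$)
$- 63 f{\left(t{\left(-5 \right)},10 \right)} + O = - 63 \left(-3 + \frac{\sqrt{10^{2} + \left(- 4 \left(-5\right)^{2}\right)^{2}}}{2}\right) + \left(6 - 2 \sqrt{23}\right) = - 63 \left(-3 + \frac{\sqrt{100 + \left(\left(-4\right) 25\right)^{2}}}{2}\right) + \left(6 - 2 \sqrt{23}\right) = - 63 \left(-3 + \frac{\sqrt{100 + \left(-100\right)^{2}}}{2}\right) + \left(6 - 2 \sqrt{23}\right) = - 63 \left(-3 + \frac{\sqrt{100 + 10000}}{2}\right) + \left(6 - 2 \sqrt{23}\right) = - 63 \left(-3 + \frac{\sqrt{10100}}{2}\right) + \left(6 - 2 \sqrt{23}\right) = - 63 \left(-3 + \frac{10 \sqrt{101}}{2}\right) + \left(6 - 2 \sqrt{23}\right) = - 63 \left(-3 + 5 \sqrt{101}\right) + \left(6 - 2 \sqrt{23}\right) = \left(189 - 315 \sqrt{101}\right) + \left(6 - 2 \sqrt{23}\right) = 195 - 315 \sqrt{101} - 2 \sqrt{23}$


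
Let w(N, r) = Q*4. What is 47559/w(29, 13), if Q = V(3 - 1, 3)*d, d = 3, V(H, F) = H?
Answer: 15853/8 ≈ 1981.6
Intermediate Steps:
Q = 6 (Q = (3 - 1)*3 = 2*3 = 6)
w(N, r) = 24 (w(N, r) = 6*4 = 24)
47559/w(29, 13) = 47559/24 = 47559*(1/24) = 15853/8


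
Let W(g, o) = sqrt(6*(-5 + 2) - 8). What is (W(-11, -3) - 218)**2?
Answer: (218 - I*sqrt(26))**2 ≈ 47498.0 - 2223.2*I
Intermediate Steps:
W(g, o) = I*sqrt(26) (W(g, o) = sqrt(6*(-3) - 8) = sqrt(-18 - 8) = sqrt(-26) = I*sqrt(26))
(W(-11, -3) - 218)**2 = (I*sqrt(26) - 218)**2 = (-218 + I*sqrt(26))**2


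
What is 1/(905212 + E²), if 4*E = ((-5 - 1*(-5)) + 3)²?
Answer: 16/14483473 ≈ 1.1047e-6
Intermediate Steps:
E = 9/4 (E = ((-5 - 1*(-5)) + 3)²/4 = ((-5 + 5) + 3)²/4 = (0 + 3)²/4 = (¼)*3² = (¼)*9 = 9/4 ≈ 2.2500)
1/(905212 + E²) = 1/(905212 + (9/4)²) = 1/(905212 + 81/16) = 1/(14483473/16) = 16/14483473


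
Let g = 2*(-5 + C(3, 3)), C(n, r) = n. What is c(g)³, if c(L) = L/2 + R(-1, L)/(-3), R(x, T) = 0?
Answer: -8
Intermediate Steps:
g = -4 (g = 2*(-5 + 3) = 2*(-2) = -4)
c(L) = L/2 (c(L) = L/2 + 0/(-3) = L*(½) + 0*(-⅓) = L/2 + 0 = L/2)
c(g)³ = ((½)*(-4))³ = (-2)³ = -8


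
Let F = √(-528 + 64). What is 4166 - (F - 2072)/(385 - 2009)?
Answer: 120777/29 + I*√29/406 ≈ 4164.7 + 0.013264*I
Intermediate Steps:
F = 4*I*√29 (F = √(-464) = 4*I*√29 ≈ 21.541*I)
4166 - (F - 2072)/(385 - 2009) = 4166 - (4*I*√29 - 2072)/(385 - 2009) = 4166 - (-2072 + 4*I*√29)/(-1624) = 4166 - (-2072 + 4*I*√29)*(-1)/1624 = 4166 - (37/29 - I*√29/406) = 4166 + (-37/29 + I*√29/406) = 120777/29 + I*√29/406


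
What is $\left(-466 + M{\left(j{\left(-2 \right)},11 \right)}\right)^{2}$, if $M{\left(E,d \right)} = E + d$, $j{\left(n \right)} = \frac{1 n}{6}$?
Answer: $\frac{1865956}{9} \approx 2.0733 \cdot 10^{5}$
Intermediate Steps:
$j{\left(n \right)} = \frac{n}{6}$ ($j{\left(n \right)} = n \frac{1}{6} = \frac{n}{6}$)
$\left(-466 + M{\left(j{\left(-2 \right)},11 \right)}\right)^{2} = \left(-466 + \left(\frac{1}{6} \left(-2\right) + 11\right)\right)^{2} = \left(-466 + \left(- \frac{1}{3} + 11\right)\right)^{2} = \left(-466 + \frac{32}{3}\right)^{2} = \left(- \frac{1366}{3}\right)^{2} = \frac{1865956}{9}$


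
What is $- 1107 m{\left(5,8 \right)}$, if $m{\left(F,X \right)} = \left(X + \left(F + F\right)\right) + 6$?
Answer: $-26568$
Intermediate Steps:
$m{\left(F,X \right)} = 6 + X + 2 F$ ($m{\left(F,X \right)} = \left(X + 2 F\right) + 6 = 6 + X + 2 F$)
$- 1107 m{\left(5,8 \right)} = - 1107 \left(6 + 8 + 2 \cdot 5\right) = - 1107 \left(6 + 8 + 10\right) = \left(-1107\right) 24 = -26568$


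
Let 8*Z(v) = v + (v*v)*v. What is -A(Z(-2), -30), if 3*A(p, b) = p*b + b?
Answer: -5/2 ≈ -2.5000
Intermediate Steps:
Z(v) = v/8 + v³/8 (Z(v) = (v + (v*v)*v)/8 = (v + v²*v)/8 = (v + v³)/8 = v/8 + v³/8)
A(p, b) = b/3 + b*p/3 (A(p, b) = (p*b + b)/3 = (b*p + b)/3 = (b + b*p)/3 = b/3 + b*p/3)
-A(Z(-2), -30) = -(-30)*(1 + (⅛)*(-2)*(1 + (-2)²))/3 = -(-30)*(1 + (⅛)*(-2)*(1 + 4))/3 = -(-30)*(1 + (⅛)*(-2)*5)/3 = -(-30)*(1 - 5/4)/3 = -(-30)*(-1)/(3*4) = -1*5/2 = -5/2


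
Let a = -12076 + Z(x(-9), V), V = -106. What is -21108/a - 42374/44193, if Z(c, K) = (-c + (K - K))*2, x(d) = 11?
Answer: 210092596/267323457 ≈ 0.78591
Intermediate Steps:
Z(c, K) = -2*c (Z(c, K) = (-c + 0)*2 = -c*2 = -2*c)
a = -12098 (a = -12076 - 2*11 = -12076 - 22 = -12098)
-21108/a - 42374/44193 = -21108/(-12098) - 42374/44193 = -21108*(-1/12098) - 42374*1/44193 = 10554/6049 - 42374/44193 = 210092596/267323457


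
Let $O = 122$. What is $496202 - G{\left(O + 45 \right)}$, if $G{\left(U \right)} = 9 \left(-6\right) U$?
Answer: $505220$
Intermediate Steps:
$G{\left(U \right)} = - 54 U$
$496202 - G{\left(O + 45 \right)} = 496202 - - 54 \left(122 + 45\right) = 496202 - \left(-54\right) 167 = 496202 - -9018 = 496202 + 9018 = 505220$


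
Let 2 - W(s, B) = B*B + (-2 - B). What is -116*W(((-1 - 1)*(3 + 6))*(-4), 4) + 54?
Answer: 982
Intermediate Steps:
W(s, B) = 4 + B - B² (W(s, B) = 2 - (B*B + (-2 - B)) = 2 - (B² + (-2 - B)) = 2 - (-2 + B² - B) = 2 + (2 + B - B²) = 4 + B - B²)
-116*W(((-1 - 1)*(3 + 6))*(-4), 4) + 54 = -116*(4 + 4 - 1*4²) + 54 = -116*(4 + 4 - 1*16) + 54 = -116*(4 + 4 - 16) + 54 = -116*(-8) + 54 = 928 + 54 = 982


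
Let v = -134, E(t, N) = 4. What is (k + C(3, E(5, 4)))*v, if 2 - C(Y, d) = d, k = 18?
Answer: -2144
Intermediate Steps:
C(Y, d) = 2 - d
(k + C(3, E(5, 4)))*v = (18 + (2 - 1*4))*(-134) = (18 + (2 - 4))*(-134) = (18 - 2)*(-134) = 16*(-134) = -2144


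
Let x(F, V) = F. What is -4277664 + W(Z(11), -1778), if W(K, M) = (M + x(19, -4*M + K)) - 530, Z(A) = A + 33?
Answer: -4279953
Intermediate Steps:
Z(A) = 33 + A
W(K, M) = -511 + M (W(K, M) = (M + 19) - 530 = (19 + M) - 530 = -511 + M)
-4277664 + W(Z(11), -1778) = -4277664 + (-511 - 1778) = -4277664 - 2289 = -4279953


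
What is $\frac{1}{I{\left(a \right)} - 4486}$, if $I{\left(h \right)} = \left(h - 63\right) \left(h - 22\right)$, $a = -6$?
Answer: $- \frac{1}{2554} \approx -0.00039154$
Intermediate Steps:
$I{\left(h \right)} = \left(-63 + h\right) \left(-22 + h\right)$
$\frac{1}{I{\left(a \right)} - 4486} = \frac{1}{\left(1386 + \left(-6\right)^{2} - -510\right) - 4486} = \frac{1}{\left(1386 + 36 + 510\right) - 4486} = \frac{1}{1932 - 4486} = \frac{1}{-2554} = - \frac{1}{2554}$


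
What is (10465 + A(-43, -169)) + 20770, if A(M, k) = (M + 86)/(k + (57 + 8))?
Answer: 3248397/104 ≈ 31235.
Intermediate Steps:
A(M, k) = (86 + M)/(65 + k) (A(M, k) = (86 + M)/(k + 65) = (86 + M)/(65 + k))
(10465 + A(-43, -169)) + 20770 = (10465 + (86 - 43)/(65 - 169)) + 20770 = (10465 + 43/(-104)) + 20770 = (10465 - 1/104*43) + 20770 = (10465 - 43/104) + 20770 = 1088317/104 + 20770 = 3248397/104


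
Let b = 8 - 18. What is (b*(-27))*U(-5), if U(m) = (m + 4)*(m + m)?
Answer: 2700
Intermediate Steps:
U(m) = 2*m*(4 + m) (U(m) = (4 + m)*(2*m) = 2*m*(4 + m))
b = -10
(b*(-27))*U(-5) = (-10*(-27))*(2*(-5)*(4 - 5)) = 270*(2*(-5)*(-1)) = 270*10 = 2700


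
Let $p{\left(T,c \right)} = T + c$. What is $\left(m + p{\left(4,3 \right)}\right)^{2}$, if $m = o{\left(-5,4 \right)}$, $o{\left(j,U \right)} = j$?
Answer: $4$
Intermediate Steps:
$m = -5$
$\left(m + p{\left(4,3 \right)}\right)^{2} = \left(-5 + \left(4 + 3\right)\right)^{2} = \left(-5 + 7\right)^{2} = 2^{2} = 4$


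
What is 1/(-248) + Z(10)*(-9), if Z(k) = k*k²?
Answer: -2232001/248 ≈ -9000.0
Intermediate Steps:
Z(k) = k³
1/(-248) + Z(10)*(-9) = 1/(-248) + 10³*(-9) = -1/248 + 1000*(-9) = -1/248 - 9000 = -2232001/248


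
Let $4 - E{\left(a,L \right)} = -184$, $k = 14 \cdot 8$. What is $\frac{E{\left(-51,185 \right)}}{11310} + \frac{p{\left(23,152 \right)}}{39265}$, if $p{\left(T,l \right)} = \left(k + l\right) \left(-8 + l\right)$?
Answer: $\frac{43734278}{44408715} \approx 0.98481$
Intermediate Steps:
$k = 112$
$E{\left(a,L \right)} = 188$ ($E{\left(a,L \right)} = 4 - -184 = 4 + 184 = 188$)
$p{\left(T,l \right)} = \left(-8 + l\right) \left(112 + l\right)$ ($p{\left(T,l \right)} = \left(112 + l\right) \left(-8 + l\right) = \left(-8 + l\right) \left(112 + l\right)$)
$\frac{E{\left(-51,185 \right)}}{11310} + \frac{p{\left(23,152 \right)}}{39265} = \frac{188}{11310} + \frac{-896 + 152^{2} + 104 \cdot 152}{39265} = 188 \cdot \frac{1}{11310} + \left(-896 + 23104 + 15808\right) \frac{1}{39265} = \frac{94}{5655} + 38016 \cdot \frac{1}{39265} = \frac{94}{5655} + \frac{38016}{39265} = \frac{43734278}{44408715}$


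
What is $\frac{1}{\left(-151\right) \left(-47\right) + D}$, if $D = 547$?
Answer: $\frac{1}{7644} \approx 0.00013082$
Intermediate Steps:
$\frac{1}{\left(-151\right) \left(-47\right) + D} = \frac{1}{\left(-151\right) \left(-47\right) + 547} = \frac{1}{7097 + 547} = \frac{1}{7644}$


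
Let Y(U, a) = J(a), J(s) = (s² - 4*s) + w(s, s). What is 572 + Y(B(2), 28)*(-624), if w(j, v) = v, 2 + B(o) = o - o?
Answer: -436228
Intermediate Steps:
B(o) = -2 (B(o) = -2 + (o - o) = -2 + 0 = -2)
J(s) = s² - 3*s (J(s) = (s² - 4*s) + s = s² - 3*s)
Y(U, a) = a*(-3 + a)
572 + Y(B(2), 28)*(-624) = 572 + (28*(-3 + 28))*(-624) = 572 + (28*25)*(-624) = 572 + 700*(-624) = 572 - 436800 = -436228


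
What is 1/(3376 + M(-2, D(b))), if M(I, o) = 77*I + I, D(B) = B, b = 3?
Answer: 1/3220 ≈ 0.00031056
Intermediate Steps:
M(I, o) = 78*I
1/(3376 + M(-2, D(b))) = 1/(3376 + 78*(-2)) = 1/(3376 - 156) = 1/3220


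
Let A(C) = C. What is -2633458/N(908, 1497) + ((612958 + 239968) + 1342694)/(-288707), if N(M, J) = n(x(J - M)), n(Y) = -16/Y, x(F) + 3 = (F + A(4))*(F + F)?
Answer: 265553379838280093/2309656 ≈ 1.1498e+11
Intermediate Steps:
x(F) = -3 + 2*F*(4 + F) (x(F) = -3 + (F + 4)*(F + F) = -3 + (4 + F)*(2*F) = -3 + 2*F*(4 + F))
N(M, J) = -16/(-3 - 8*M + 2*(J - M)**2 + 8*J) (N(M, J) = -16/(-3 + 2*(J - M)**2 + 8*(J - M)) = -16/(-3 + 2*(J - M)**2 + (-8*M + 8*J)) = -16/(-3 - 8*M + 2*(J - M)**2 + 8*J))
-2633458/N(908, 1497) + ((612958 + 239968) + 1342694)/(-288707) = -(-6200476861/8 - 1316729*(1497 - 1*908)**2/4) + ((612958 + 239968) + 1342694)/(-288707) = -(-6200476861/8 - 1316729*(1497 - 908)**2/4) + (852926 + 1342694)*(-1/288707) = -2633458/((-16/(-3 - 7264 + 2*589**2 + 11976))) + 2195620*(-1/288707) = -2633458/((-16/(-3 - 7264 + 2*346921 + 11976))) - 2195620/288707 = -2633458/((-16/(-3 - 7264 + 693842 + 11976))) - 2195620/288707 = -2633458/((-16/698551)) - 2195620/288707 = -2633458/((-16*1/698551)) - 2195620/288707 = -2633458/(-16/698551) - 2195620/288707 = -2633458*(-698551/16) - 2195620/288707 = 919802359679/8 - 2195620/288707 = 265553379838280093/2309656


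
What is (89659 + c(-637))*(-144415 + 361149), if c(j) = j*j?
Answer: 107376092152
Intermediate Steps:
c(j) = j²
(89659 + c(-637))*(-144415 + 361149) = (89659 + (-637)²)*(-144415 + 361149) = (89659 + 405769)*216734 = 495428*216734 = 107376092152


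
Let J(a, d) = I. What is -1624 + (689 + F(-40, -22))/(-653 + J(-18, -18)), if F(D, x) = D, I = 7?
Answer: -1049753/646 ≈ -1625.0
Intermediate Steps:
J(a, d) = 7
-1624 + (689 + F(-40, -22))/(-653 + J(-18, -18)) = -1624 + (689 - 40)/(-653 + 7) = -1624 + 649/(-646) = -1624 + 649*(-1/646) = -1624 - 649/646 = -1049753/646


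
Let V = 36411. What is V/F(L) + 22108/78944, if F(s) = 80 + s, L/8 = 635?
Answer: 7782571/1060810 ≈ 7.3364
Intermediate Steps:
L = 5080 (L = 8*635 = 5080)
V/F(L) + 22108/78944 = 36411/(80 + 5080) + 22108/78944 = 36411/5160 + 22108*(1/78944) = 36411*(1/5160) + 5527/19736 = 12137/1720 + 5527/19736 = 7782571/1060810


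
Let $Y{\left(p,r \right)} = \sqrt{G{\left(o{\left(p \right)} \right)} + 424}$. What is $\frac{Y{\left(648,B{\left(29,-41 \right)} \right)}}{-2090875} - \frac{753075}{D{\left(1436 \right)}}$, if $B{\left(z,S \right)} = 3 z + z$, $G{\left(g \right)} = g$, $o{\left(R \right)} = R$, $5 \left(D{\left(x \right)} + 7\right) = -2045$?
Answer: $\frac{753075}{416} - \frac{4 \sqrt{67}}{2090875} \approx 1810.3$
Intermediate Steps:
$D{\left(x \right)} = -416$ ($D{\left(x \right)} = -7 + \frac{1}{5} \left(-2045\right) = -7 - 409 = -416$)
$B{\left(z,S \right)} = 4 z$
$Y{\left(p,r \right)} = \sqrt{424 + p}$ ($Y{\left(p,r \right)} = \sqrt{p + 424} = \sqrt{424 + p}$)
$\frac{Y{\left(648,B{\left(29,-41 \right)} \right)}}{-2090875} - \frac{753075}{D{\left(1436 \right)}} = \frac{\sqrt{424 + 648}}{-2090875} - \frac{753075}{-416} = \sqrt{1072} \left(- \frac{1}{2090875}\right) - - \frac{753075}{416} = 4 \sqrt{67} \left(- \frac{1}{2090875}\right) + \frac{753075}{416} = - \frac{4 \sqrt{67}}{2090875} + \frac{753075}{416} = \frac{753075}{416} - \frac{4 \sqrt{67}}{2090875}$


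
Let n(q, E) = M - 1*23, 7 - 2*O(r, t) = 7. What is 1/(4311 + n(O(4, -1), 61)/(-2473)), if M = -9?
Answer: 2473/10661135 ≈ 0.00023196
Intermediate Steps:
O(r, t) = 0 (O(r, t) = 7/2 - 1/2*7 = 7/2 - 7/2 = 0)
n(q, E) = -32 (n(q, E) = -9 - 1*23 = -9 - 23 = -32)
1/(4311 + n(O(4, -1), 61)/(-2473)) = 1/(4311 - 32/(-2473)) = 1/(4311 - 32*(-1/2473)) = 1/(4311 + 32/2473) = 1/(10661135/2473) = 2473/10661135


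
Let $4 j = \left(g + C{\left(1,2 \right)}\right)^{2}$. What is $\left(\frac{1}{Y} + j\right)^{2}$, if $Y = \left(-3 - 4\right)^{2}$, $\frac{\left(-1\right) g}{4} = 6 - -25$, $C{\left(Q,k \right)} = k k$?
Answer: $\frac{31117312801}{2401} \approx 1.296 \cdot 10^{7}$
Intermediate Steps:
$C{\left(Q,k \right)} = k^{2}$
$g = -124$ ($g = - 4 \left(6 - -25\right) = - 4 \left(6 + 25\right) = \left(-4\right) 31 = -124$)
$j = 3600$ ($j = \frac{\left(-124 + 2^{2}\right)^{2}}{4} = \frac{\left(-124 + 4\right)^{2}}{4} = \frac{\left(-120\right)^{2}}{4} = \frac{1}{4} \cdot 14400 = 3600$)
$Y = 49$ ($Y = \left(-7\right)^{2} = 49$)
$\left(\frac{1}{Y} + j\right)^{2} = \left(\frac{1}{49} + 3600\right)^{2} = \left(\frac{176401}{49}\right)^{2} = \frac{31117312801}{2401}$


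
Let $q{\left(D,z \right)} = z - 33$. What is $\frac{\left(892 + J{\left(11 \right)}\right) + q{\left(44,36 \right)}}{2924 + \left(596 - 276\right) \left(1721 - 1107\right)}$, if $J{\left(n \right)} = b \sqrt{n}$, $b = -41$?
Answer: $\frac{895}{199404} - \frac{41 \sqrt{11}}{199404} \approx 0.0038064$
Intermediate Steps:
$J{\left(n \right)} = - 41 \sqrt{n}$
$q{\left(D,z \right)} = -33 + z$
$\frac{\left(892 + J{\left(11 \right)}\right) + q{\left(44,36 \right)}}{2924 + \left(596 - 276\right) \left(1721 - 1107\right)} = \frac{\left(892 - 41 \sqrt{11}\right) + \left(-33 + 36\right)}{2924 + \left(596 - 276\right) \left(1721 - 1107\right)} = \frac{\left(892 - 41 \sqrt{11}\right) + 3}{2924 + 320 \cdot 614} = \frac{895 - 41 \sqrt{11}}{2924 + 196480} = \frac{895 - 41 \sqrt{11}}{199404} = \left(895 - 41 \sqrt{11}\right) \frac{1}{199404} = \frac{895}{199404} - \frac{41 \sqrt{11}}{199404}$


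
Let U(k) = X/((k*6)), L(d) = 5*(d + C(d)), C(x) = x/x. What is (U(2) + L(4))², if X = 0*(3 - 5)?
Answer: 625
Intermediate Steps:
X = 0 (X = 0*(-2) = 0)
C(x) = 1
L(d) = 5 + 5*d (L(d) = 5*(d + 1) = 5*(1 + d) = 5 + 5*d)
U(k) = 0 (U(k) = 0/((k*6)) = 0/((6*k)) = 0*(1/(6*k)) = 0)
(U(2) + L(4))² = (0 + (5 + 5*4))² = (0 + (5 + 20))² = (0 + 25)² = 25² = 625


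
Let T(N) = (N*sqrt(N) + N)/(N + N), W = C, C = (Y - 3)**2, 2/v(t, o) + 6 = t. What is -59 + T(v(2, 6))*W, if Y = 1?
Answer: -57 + I*sqrt(2) ≈ -57.0 + 1.4142*I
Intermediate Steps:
v(t, o) = 2/(-6 + t)
C = 4 (C = (1 - 3)**2 = (-2)**2 = 4)
W = 4
T(N) = (N + N**(3/2))/(2*N) (T(N) = (N**(3/2) + N)/((2*N)) = (N + N**(3/2))*(1/(2*N)) = (N + N**(3/2))/(2*N))
-59 + T(v(2, 6))*W = -59 + (1/2 + sqrt(2/(-6 + 2))/2)*4 = -59 + (1/2 + sqrt(2/(-4))/2)*4 = -59 + (1/2 + sqrt(2*(-1/4))/2)*4 = -59 + (1/2 + sqrt(-1/2)/2)*4 = -59 + (1/2 + (I*sqrt(2)/2)/2)*4 = -59 + (1/2 + I*sqrt(2)/4)*4 = -59 + (2 + I*sqrt(2)) = -57 + I*sqrt(2)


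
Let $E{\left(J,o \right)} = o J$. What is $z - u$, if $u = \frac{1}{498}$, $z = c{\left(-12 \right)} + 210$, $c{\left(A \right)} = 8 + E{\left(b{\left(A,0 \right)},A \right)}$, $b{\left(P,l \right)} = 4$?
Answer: $\frac{84659}{498} \approx 170.0$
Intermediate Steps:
$E{\left(J,o \right)} = J o$
$c{\left(A \right)} = 8 + 4 A$
$z = 170$ ($z = \left(8 + 4 \left(-12\right)\right) + 210 = \left(8 - 48\right) + 210 = -40 + 210 = 170$)
$u = \frac{1}{498} \approx 0.002008$
$z - u = 170 - \frac{1}{498} = \frac{84659}{498}$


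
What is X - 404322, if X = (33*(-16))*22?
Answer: -415938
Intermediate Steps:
X = -11616 (X = -528*22 = -11616)
X - 404322 = -11616 - 404322 = -415938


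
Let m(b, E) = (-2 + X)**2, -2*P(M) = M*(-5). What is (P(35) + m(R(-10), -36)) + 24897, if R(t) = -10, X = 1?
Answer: 49971/2 ≈ 24986.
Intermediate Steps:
P(M) = 5*M/2 (P(M) = -M*(-5)/2 = -(-5)*M/2 = 5*M/2)
m(b, E) = 1 (m(b, E) = (-2 + 1)**2 = (-1)**2 = 1)
(P(35) + m(R(-10), -36)) + 24897 = ((5/2)*35 + 1) + 24897 = (175/2 + 1) + 24897 = 177/2 + 24897 = 49971/2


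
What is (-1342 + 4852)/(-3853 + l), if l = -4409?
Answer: -65/153 ≈ -0.42484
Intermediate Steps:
(-1342 + 4852)/(-3853 + l) = (-1342 + 4852)/(-3853 - 4409) = 3510/(-8262) = 3510*(-1/8262) = -65/153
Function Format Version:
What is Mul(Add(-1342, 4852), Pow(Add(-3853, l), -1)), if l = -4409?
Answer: Rational(-65, 153) ≈ -0.42484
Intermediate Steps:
Mul(Add(-1342, 4852), Pow(Add(-3853, l), -1)) = Mul(Add(-1342, 4852), Pow(Add(-3853, -4409), -1)) = Mul(3510, Pow(-8262, -1)) = Mul(3510, Rational(-1, 8262)) = Rational(-65, 153)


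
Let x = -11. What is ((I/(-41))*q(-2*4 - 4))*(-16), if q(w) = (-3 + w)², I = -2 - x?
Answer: 32400/41 ≈ 790.24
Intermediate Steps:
I = 9 (I = -2 - 1*(-11) = -2 + 11 = 9)
((I/(-41))*q(-2*4 - 4))*(-16) = ((9/(-41))*(-3 + (-2*4 - 4))²)*(-16) = ((9*(-1/41))*(-3 + (-8 - 4))²)*(-16) = -9*(-3 - 12)²/41*(-16) = -9/41*(-15)²*(-16) = -9/41*225*(-16) = -2025/41*(-16) = 32400/41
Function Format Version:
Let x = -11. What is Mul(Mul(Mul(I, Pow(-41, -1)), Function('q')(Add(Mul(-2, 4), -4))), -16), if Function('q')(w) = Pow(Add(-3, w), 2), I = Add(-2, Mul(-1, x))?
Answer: Rational(32400, 41) ≈ 790.24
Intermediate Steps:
I = 9 (I = Add(-2, Mul(-1, -11)) = Add(-2, 11) = 9)
Mul(Mul(Mul(I, Pow(-41, -1)), Function('q')(Add(Mul(-2, 4), -4))), -16) = Mul(Mul(Mul(9, Pow(-41, -1)), Pow(Add(-3, Add(Mul(-2, 4), -4)), 2)), -16) = Mul(Mul(Mul(9, Rational(-1, 41)), Pow(Add(-3, Add(-8, -4)), 2)), -16) = Mul(Mul(Rational(-9, 41), Pow(Add(-3, -12), 2)), -16) = Mul(Mul(Rational(-9, 41), Pow(-15, 2)), -16) = Mul(Mul(Rational(-9, 41), 225), -16) = Mul(Rational(-2025, 41), -16) = Rational(32400, 41)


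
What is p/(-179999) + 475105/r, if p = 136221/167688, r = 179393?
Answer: 281184101896057/106171363275816 ≈ 2.6484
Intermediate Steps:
p = 2671/3288 (p = 136221*(1/167688) = 2671/3288 ≈ 0.81235)
p/(-179999) + 475105/r = (2671/3288)/(-179999) + 475105/179393 = (2671/3288)*(-1/179999) + 475105*(1/179393) = -2671/591836712 + 475105/179393 = 281184101896057/106171363275816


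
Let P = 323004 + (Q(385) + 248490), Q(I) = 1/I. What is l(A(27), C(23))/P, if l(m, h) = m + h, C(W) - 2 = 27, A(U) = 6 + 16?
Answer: 19635/220025191 ≈ 8.9240e-5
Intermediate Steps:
A(U) = 22
C(W) = 29 (C(W) = 2 + 27 = 29)
l(m, h) = h + m
P = 220025191/385 (P = 323004 + (1/385 + 248490) = 323004 + 95668651/385 = 220025191/385 ≈ 5.7149e+5)
l(A(27), C(23))/P = (29 + 22)/(220025191/385) = 51*(385/220025191) = 19635/220025191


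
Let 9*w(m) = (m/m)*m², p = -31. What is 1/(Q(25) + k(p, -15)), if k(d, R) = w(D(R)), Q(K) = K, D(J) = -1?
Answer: 9/226 ≈ 0.039823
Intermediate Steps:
w(m) = m²/9 (w(m) = ((m/m)*m²)/9 = (1*m²)/9 = m²/9)
k(d, R) = ⅑ (k(d, R) = (⅑)*(-1)² = (⅑)*1 = ⅑)
1/(Q(25) + k(p, -15)) = 1/(25 + ⅑) = 1/(226/9) = 9/226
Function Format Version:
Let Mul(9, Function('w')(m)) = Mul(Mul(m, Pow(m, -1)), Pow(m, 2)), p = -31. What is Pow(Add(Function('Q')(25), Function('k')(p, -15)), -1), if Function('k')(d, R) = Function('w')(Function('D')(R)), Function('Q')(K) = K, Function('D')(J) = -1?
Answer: Rational(9, 226) ≈ 0.039823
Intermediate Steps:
Function('w')(m) = Mul(Rational(1, 9), Pow(m, 2)) (Function('w')(m) = Mul(Rational(1, 9), Mul(Mul(m, Pow(m, -1)), Pow(m, 2))) = Mul(Rational(1, 9), Mul(1, Pow(m, 2))) = Mul(Rational(1, 9), Pow(m, 2)))
Function('k')(d, R) = Rational(1, 9) (Function('k')(d, R) = Mul(Rational(1, 9), Pow(-1, 2)) = Mul(Rational(1, 9), 1) = Rational(1, 9))
Pow(Add(Function('Q')(25), Function('k')(p, -15)), -1) = Pow(Add(25, Rational(1, 9)), -1) = Pow(Rational(226, 9), -1) = Rational(9, 226)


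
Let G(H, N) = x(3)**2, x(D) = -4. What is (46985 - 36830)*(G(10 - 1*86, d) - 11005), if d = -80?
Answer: -111593295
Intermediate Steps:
G(H, N) = 16 (G(H, N) = (-4)**2 = 16)
(46985 - 36830)*(G(10 - 1*86, d) - 11005) = (46985 - 36830)*(16 - 11005) = 10155*(-10989) = -111593295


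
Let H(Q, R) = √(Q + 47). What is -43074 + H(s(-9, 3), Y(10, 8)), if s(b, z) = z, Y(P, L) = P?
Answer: -43074 + 5*√2 ≈ -43067.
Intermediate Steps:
H(Q, R) = √(47 + Q)
-43074 + H(s(-9, 3), Y(10, 8)) = -43074 + √(47 + 3) = -43074 + √50 = -43074 + 5*√2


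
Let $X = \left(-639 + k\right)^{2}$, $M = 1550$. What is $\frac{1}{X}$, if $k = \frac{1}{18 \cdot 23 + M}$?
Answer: $\frac{3857296}{1575012450025} \approx 2.4491 \cdot 10^{-6}$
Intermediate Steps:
$k = \frac{1}{1964}$ ($k = \frac{1}{18 \cdot 23 + 1550} = \frac{1}{414 + 1550} = \frac{1}{1964} \approx 0.00050917$)
$X = \frac{1575012450025}{3857296}$ ($X = \left(-639 + \frac{1}{1964}\right)^{2} = \left(- \frac{1254995}{1964}\right)^{2} = \frac{1575012450025}{3857296} \approx 4.0832 \cdot 10^{5}$)
$\frac{1}{X} = \frac{1}{\frac{1575012450025}{3857296}} = \frac{3857296}{1575012450025}$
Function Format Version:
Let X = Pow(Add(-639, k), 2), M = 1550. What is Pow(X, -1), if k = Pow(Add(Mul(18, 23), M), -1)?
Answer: Rational(3857296, 1575012450025) ≈ 2.4491e-6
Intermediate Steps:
k = Rational(1, 1964) (k = Pow(Add(Mul(18, 23), 1550), -1) = Pow(Add(414, 1550), -1) = Pow(1964, -1) = Rational(1, 1964) ≈ 0.00050917)
X = Rational(1575012450025, 3857296) (X = Pow(Add(-639, Rational(1, 1964)), 2) = Pow(Rational(-1254995, 1964), 2) = Rational(1575012450025, 3857296) ≈ 4.0832e+5)
Pow(X, -1) = Pow(Rational(1575012450025, 3857296), -1) = Rational(3857296, 1575012450025)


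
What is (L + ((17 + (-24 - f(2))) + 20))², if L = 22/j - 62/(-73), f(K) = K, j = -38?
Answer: 244359424/1923769 ≈ 127.02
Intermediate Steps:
L = 375/1387 (L = 22/(-38) - 62/(-73) = 22*(-1/38) - 62*(-1/73) = -11/19 + 62/73 = 375/1387 ≈ 0.27037)
(L + ((17 + (-24 - f(2))) + 20))² = (375/1387 + ((17 + (-24 - 1*2)) + 20))² = (375/1387 + ((17 + (-24 - 2)) + 20))² = (375/1387 + ((17 - 26) + 20))² = (375/1387 + (-9 + 20))² = (375/1387 + 11)² = (15632/1387)² = 244359424/1923769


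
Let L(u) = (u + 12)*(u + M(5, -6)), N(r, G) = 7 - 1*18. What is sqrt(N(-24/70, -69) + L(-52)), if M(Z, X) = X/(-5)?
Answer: sqrt(2021) ≈ 44.956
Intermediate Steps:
M(Z, X) = -X/5 (M(Z, X) = X*(-1/5) = -X/5)
N(r, G) = -11 (N(r, G) = 7 - 18 = -11)
L(u) = (12 + u)*(6/5 + u) (L(u) = (u + 12)*(u - 1/5*(-6)) = (12 + u)*(u + 6/5) = (12 + u)*(6/5 + u))
sqrt(N(-24/70, -69) + L(-52)) = sqrt(-11 + (72/5 + (-52)**2 + (66/5)*(-52))) = sqrt(-11 + (72/5 + 2704 - 3432/5)) = sqrt(-11 + 2032) = sqrt(2021)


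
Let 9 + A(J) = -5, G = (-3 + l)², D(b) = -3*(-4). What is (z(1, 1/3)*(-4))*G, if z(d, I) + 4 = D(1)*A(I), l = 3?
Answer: 0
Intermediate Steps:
D(b) = 12
G = 0 (G = (-3 + 3)² = 0² = 0)
A(J) = -14 (A(J) = -9 - 5 = -14)
z(d, I) = -172 (z(d, I) = -4 + 12*(-14) = -4 - 168 = -172)
(z(1, 1/3)*(-4))*G = -172*(-4)*0 = 688*0 = 0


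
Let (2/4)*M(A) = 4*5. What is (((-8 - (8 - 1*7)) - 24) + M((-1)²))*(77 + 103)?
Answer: 1260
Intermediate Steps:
M(A) = 40 (M(A) = 2*(4*5) = 2*20 = 40)
(((-8 - (8 - 1*7)) - 24) + M((-1)²))*(77 + 103) = (((-8 - (8 - 1*7)) - 24) + 40)*(77 + 103) = (((-8 - (8 - 7)) - 24) + 40)*180 = (((-8 - 1*1) - 24) + 40)*180 = (((-8 - 1) - 24) + 40)*180 = ((-9 - 24) + 40)*180 = (-33 + 40)*180 = 7*180 = 1260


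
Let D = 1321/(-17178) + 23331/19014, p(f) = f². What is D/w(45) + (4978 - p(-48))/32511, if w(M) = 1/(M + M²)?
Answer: 702281022126058/294967328817 ≈ 2380.9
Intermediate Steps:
D = 31305202/27218541 (D = 1321*(-1/17178) + 23331*(1/19014) = -1321/17178 + 7777/6338 = 31305202/27218541 ≈ 1.1501)
D/w(45) + (4978 - p(-48))/32511 = 31305202/(27218541*((1/(45*(1 + 45))))) + (4978 - 1*(-48)²)/32511 = 31305202/(27218541*(((1/45)/46))) + (4978 - 1*2304)*(1/32511) = 31305202/(27218541*(((1/45)*(1/46)))) + (4978 - 2304)*(1/32511) = 31305202/(27218541*(1/2070)) + 2674*(1/32511) = (31305202/27218541)*2070 + 2674/32511 = 21600589380/9072847 + 2674/32511 = 702281022126058/294967328817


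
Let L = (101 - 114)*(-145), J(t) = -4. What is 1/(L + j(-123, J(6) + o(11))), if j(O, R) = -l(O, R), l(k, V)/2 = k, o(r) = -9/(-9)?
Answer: 1/2131 ≈ 0.00046926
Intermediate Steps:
o(r) = 1 (o(r) = -9*(-1/9) = 1)
l(k, V) = 2*k
j(O, R) = -2*O
L = 1885 (L = -13*(-145) = 1885)
1/(L + j(-123, J(6) + o(11))) = 1/(1885 - 2*(-123)) = 1/(1885 + 246) = 1/2131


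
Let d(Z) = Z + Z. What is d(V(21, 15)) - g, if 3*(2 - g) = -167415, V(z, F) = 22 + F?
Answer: -55733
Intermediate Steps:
d(Z) = 2*Z
g = 55807 (g = 2 - ⅓*(-167415) = 2 + 55805 = 55807)
d(V(21, 15)) - g = 2*(22 + 15) - 1*55807 = 2*37 - 55807 = 74 - 55807 = -55733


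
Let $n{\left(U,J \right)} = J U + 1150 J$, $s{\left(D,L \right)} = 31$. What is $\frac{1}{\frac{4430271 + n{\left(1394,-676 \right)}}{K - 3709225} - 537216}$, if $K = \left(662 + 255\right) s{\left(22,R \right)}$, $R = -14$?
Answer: $- \frac{3680798}{1977386288895} \approx -1.8614 \cdot 10^{-6}$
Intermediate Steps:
$K = 28427$ ($K = \left(662 + 255\right) 31 = 917 \cdot 31 = 28427$)
$n{\left(U,J \right)} = 1150 J + J U$
$\frac{1}{\frac{4430271 + n{\left(1394,-676 \right)}}{K - 3709225} - 537216} = \frac{1}{\frac{4430271 - 676 \left(1150 + 1394\right)}{28427 - 3709225} - 537216} = \frac{1}{\frac{4430271 - 1719744}{-3680798} - 537216} = \frac{1}{\left(4430271 - 1719744\right) \left(- \frac{1}{3680798}\right) - 537216} = \frac{1}{2710527 \left(- \frac{1}{3680798}\right) - 537216} = \frac{1}{- \frac{2710527}{3680798} - 537216} = \frac{1}{- \frac{1977386288895}{3680798}} = - \frac{3680798}{1977386288895}$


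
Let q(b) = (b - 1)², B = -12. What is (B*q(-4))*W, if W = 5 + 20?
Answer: -7500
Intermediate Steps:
W = 25
q(b) = (-1 + b)²
(B*q(-4))*W = -12*(-1 - 4)²*25 = -12*(-5)²*25 = -12*25*25 = -300*25 = -7500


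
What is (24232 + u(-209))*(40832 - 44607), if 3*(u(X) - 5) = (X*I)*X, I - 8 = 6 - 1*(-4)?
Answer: -1080869325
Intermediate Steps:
I = 18 (I = 8 + (6 - 1*(-4)) = 8 + (6 + 4) = 8 + 10 = 18)
u(X) = 5 + 6*X**2 (u(X) = 5 + ((X*18)*X)/3 = 5 + ((18*X)*X)/3 = 5 + (18*X**2)/3 = 5 + 6*X**2)
(24232 + u(-209))*(40832 - 44607) = (24232 + (5 + 6*(-209)**2))*(40832 - 44607) = (24232 + (5 + 6*43681))*(-3775) = (24232 + (5 + 262086))*(-3775) = (24232 + 262091)*(-3775) = 286323*(-3775) = -1080869325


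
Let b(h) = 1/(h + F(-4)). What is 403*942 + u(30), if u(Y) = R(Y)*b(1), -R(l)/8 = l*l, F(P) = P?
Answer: 382026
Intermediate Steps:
R(l) = -8*l**2 (R(l) = -8*l*l = -8*l**2)
b(h) = 1/(-4 + h) (b(h) = 1/(h - 4) = 1/(-4 + h))
u(Y) = 8*Y**2/3 (u(Y) = (-8*Y**2)/(-4 + 1) = -8*Y**2/(-3) = -8*Y**2*(-1/3) = 8*Y**2/3)
403*942 + u(30) = 403*942 + (8/3)*30**2 = 379626 + (8/3)*900 = 379626 + 2400 = 382026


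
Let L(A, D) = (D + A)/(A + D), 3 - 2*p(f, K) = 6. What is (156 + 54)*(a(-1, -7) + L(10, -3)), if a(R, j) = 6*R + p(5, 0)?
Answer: -1365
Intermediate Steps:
p(f, K) = -3/2 (p(f, K) = 3/2 - ½*6 = 3/2 - 3 = -3/2)
a(R, j) = -3/2 + 6*R (a(R, j) = 6*R - 3/2 = -3/2 + 6*R)
L(A, D) = 1 (L(A, D) = (A + D)/(A + D) = 1)
(156 + 54)*(a(-1, -7) + L(10, -3)) = (156 + 54)*((-3/2 + 6*(-1)) + 1) = 210*((-3/2 - 6) + 1) = 210*(-15/2 + 1) = 210*(-13/2) = -1365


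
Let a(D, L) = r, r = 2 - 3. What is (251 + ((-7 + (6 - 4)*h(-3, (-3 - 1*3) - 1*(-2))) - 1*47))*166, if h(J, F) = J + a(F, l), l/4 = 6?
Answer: 31374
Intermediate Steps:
l = 24 (l = 4*6 = 24)
r = -1
a(D, L) = -1
h(J, F) = -1 + J (h(J, F) = J - 1 = -1 + J)
(251 + ((-7 + (6 - 4)*h(-3, (-3 - 1*3) - 1*(-2))) - 1*47))*166 = (251 + ((-7 + (6 - 4)*(-1 - 3)) - 1*47))*166 = (251 + ((-7 + 2*(-4)) - 47))*166 = (251 + ((-7 - 8) - 47))*166 = (251 + (-15 - 47))*166 = (251 - 62)*166 = 189*166 = 31374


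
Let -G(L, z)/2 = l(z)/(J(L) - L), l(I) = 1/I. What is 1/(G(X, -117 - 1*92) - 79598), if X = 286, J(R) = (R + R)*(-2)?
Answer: -149435/11894727131 ≈ -1.2563e-5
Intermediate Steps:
J(R) = -4*R (J(R) = (2*R)*(-2) = -4*R)
G(L, z) = 2/(5*L*z) (G(L, z) = -2/(z*(-4*L - L)) = -2/(z*((-5*L))) = -2*(-1/(5*L))/z = -(-2)/(5*L*z) = 2/(5*L*z))
1/(G(X, -117 - 1*92) - 79598) = 1/((⅖)/(286*(-117 - 1*92)) - 79598) = 1/((⅖)*(1/286)/(-117 - 92) - 79598) = 1/((⅖)*(1/286)/(-209) - 79598) = 1/((⅖)*(1/286)*(-1/209) - 79598) = 1/(-1/149435 - 79598) = 1/(-11894727131/149435) = -149435/11894727131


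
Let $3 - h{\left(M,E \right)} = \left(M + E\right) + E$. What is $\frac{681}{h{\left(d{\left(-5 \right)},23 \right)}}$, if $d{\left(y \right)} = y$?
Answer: $- \frac{681}{38} \approx -17.921$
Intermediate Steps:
$h{\left(M,E \right)} = 3 - M - 2 E$ ($h{\left(M,E \right)} = 3 - \left(\left(M + E\right) + E\right) = 3 - \left(\left(E + M\right) + E\right) = 3 - \left(M + 2 E\right) = 3 - M - 2 E$)
$\frac{681}{h{\left(d{\left(-5 \right)},23 \right)}} = \frac{681}{3 - -5 - 46} = \frac{681}{3 + 5 - 46} = \frac{681}{-38} = 681 \left(- \frac{1}{38}\right) = - \frac{681}{38}$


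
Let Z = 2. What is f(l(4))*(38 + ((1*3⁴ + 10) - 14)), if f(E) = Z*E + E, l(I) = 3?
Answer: 1035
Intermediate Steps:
f(E) = 3*E (f(E) = 2*E + E = 3*E)
f(l(4))*(38 + ((1*3⁴ + 10) - 14)) = (3*3)*(38 + ((1*3⁴ + 10) - 14)) = 9*(38 + ((1*81 + 10) - 14)) = 9*(38 + ((81 + 10) - 14)) = 9*(38 + (91 - 14)) = 9*(38 + 77) = 9*115 = 1035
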